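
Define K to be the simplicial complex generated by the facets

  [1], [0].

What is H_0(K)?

H_0 ≅ Z^2.

K has 2 vertices.
rank ∂_0 = 0, rank ∂_1 = 0 ⇒ b_0 = 2 − 0 − 0 = 2. So H_0 ≅ Z^2.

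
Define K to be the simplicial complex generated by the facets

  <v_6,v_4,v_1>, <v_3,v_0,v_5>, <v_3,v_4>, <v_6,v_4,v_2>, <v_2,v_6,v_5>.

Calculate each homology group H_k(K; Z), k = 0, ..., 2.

H_0 = Z,  H_1 = Z,  H_2 = 0.

Fix the vertex order v_0 < v_1 < v_2 < v_3 < v_4 < v_5 < v_6 and write every simplex with vertices in increasing order. Then dim K = 2 and the simplices of K are:

  0-simplices (7): [v_0], [v_1], [v_2], [v_3], [v_4], [v_5], [v_6]
  1-simplices (11): [v_0,v_3], [v_0,v_5], [v_1,v_4], [v_1,v_6], [v_2,v_4], [v_2,v_5], [v_2,v_6], [v_3,v_4], [v_3,v_5], [v_4,v_6], [v_5,v_6]
  2-simplices (4): [v_0,v_3,v_5], [v_1,v_4,v_6], [v_2,v_4,v_6], [v_2,v_5,v_6]

Hence C_0 ≅ Z^7, C_1 ≅ Z^11, C_2 ≅ Z^4.

Boundary ∂_1: C_1 → C_0 is given by ∂[p,q] = [q] − [p]. For instance
  ∂[v_3,v_5] = [v_5] − [v_3].
The 7×11 boundary matrix has rank 6 and Smith normal form diag(1,1,1,1,1,1).

The boundary map ∂_2: C_2 → C_1 acts by ∂[p,q,r] = [q,r] − [p,r] + [p,q]. For instance
  ∂[v_2,v_4,v_6] = [v_4,v_6] − [v_2,v_6] + [v_2,v_4],
  ∂[v_2,v_5,v_6] = [v_5,v_6] − [v_2,v_6] + [v_2,v_5].
This gives a 11×4 integer matrix of rank 4; reducing to Smith normal form yields diagonal entries (1,1,1,1).

Now H_k = ker ∂_k / im ∂_{k+1}, so:

  H_0: rank C_0 − rank ∂_1 = 7 − 6 = 1, and the invariant factors of ∂_1 are all 1, so H_0 ≅ Z.
  H_1: rank ker ∂_1 − rank ∂_2 = (11 − 6) − 4 = 1, and the invariant factors of ∂_2 are all 1, so H_1 ≅ Z.
  H_2: rank ker ∂_2 − rank ∂_3 = (4 − 4) − 0 = 0, and there is no ∂_3, so H_2 ≅ 0.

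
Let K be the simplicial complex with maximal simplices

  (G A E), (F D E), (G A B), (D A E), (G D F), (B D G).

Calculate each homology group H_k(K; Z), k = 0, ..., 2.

H_0 ≅ Z,  H_1 ≅ Z,  H_2 = 0.

Fix the vertex order A < B < D < E < F < G and write every simplex with vertices in increasing order. Then dim K = 2 and the simplices of K are:

  0-simplices (6): A, B, D, E, F, G
  1-simplices (12): AB, AD, AE, AG, BD, BG, DE, DF, DG, EF, EG, FG
  2-simplices (6): ABG, ADE, AEG, BDG, DEF, DFG

giving chain groups C_0 ≅ Z^6, C_1 ≅ Z^12, C_2 ≅ Z^6.

∂_1: C_1 → C_0 sends each edge [p,q] (with p < q) to q − p.
This gives a 6×12 integer matrix of rank 5; reducing to Smith normal form yields diagonal entries (1,1,1,1,1).

∂_2: C_2 → C_1 maps a triangle to the signed sum of its edges. For instance
  ∂ADE = DE − AE + AD,
  ∂DFG = FG − DG + DF.
The 12×6 boundary matrix has rank 6 and Smith normal form diag(1,1,1,1,1,1).

Computing H_k = (kernel of ∂_k) / (image of ∂_{k+1}):

  H_0: rank C_0 − rank ∂_1 = 6 − 5 = 1, and the invariant factors of ∂_1 are all 1, so H_0 ≅ Z.
  H_1: rank ker ∂_1 − rank ∂_2 = (12 − 5) − 6 = 1, and the invariant factors of ∂_2 are all 1, so H_1 ≅ Z.
  H_2: rank ker ∂_2 − rank ∂_3 = (6 − 6) − 0 = 0, and there is no ∂_3, so H_2 ≅ 0.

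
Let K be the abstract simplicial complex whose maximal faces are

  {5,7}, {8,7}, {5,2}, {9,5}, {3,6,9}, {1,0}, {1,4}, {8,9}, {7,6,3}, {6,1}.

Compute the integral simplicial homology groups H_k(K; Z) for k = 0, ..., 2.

Fix the vertex order 0 < 1 < 2 < 3 < 4 < 5 < 6 < 7 < 8 < 9 and write every simplex with vertices in increasing order. Then dim K = 2 and the simplices of K are:

  0-simplices (10): [0], [1], [2], [3], [4], [5], [6], [7], [8], [9]
  1-simplices (13): [0,1], [1,4], [1,6], [2,5], [3,6], [3,7], [3,9], [5,7], [5,9], [6,7], [6,9], [7,8], [8,9]
  2-simplices (2): [3,6,7], [3,6,9]

giving chain groups C_0 ≅ Z^10, C_1 ≅ Z^13, C_2 ≅ Z^2.

Boundary ∂_1: C_1 → C_0 maps an edge to its endpoints' difference, ∂[p,q] = q − p. For instance
  ∂[2,5] = [5] − [2].
This gives a 10×13 integer matrix of rank 9; reducing to Smith normal form yields diagonal entries (1,1,1,1,1,1,1,1,1).

The boundary map ∂_2: C_2 → C_1 acts by ∂[p,q,r] = [q,r] − [p,r] + [p,q]. For instance
  ∂[3,6,9] = [6,9] − [3,9] + [3,6],
  ∂[3,6,7] = [6,7] − [3,7] + [3,6].
The resulting 13×2 matrix has rank 2, and its Smith normal form has invariant factors (1,1).

Now H_k = ker ∂_k / im ∂_{k+1}, so:

  H_0: rank C_0 − rank ∂_1 = 10 − 9 = 1, and the invariant factors of ∂_1 are all 1, so H_0 ≅ Z.
  H_1: rank ker ∂_1 − rank ∂_2 = (13 − 9) − 2 = 2, and the invariant factors of ∂_2 are all 1, so H_1 ≅ Z^2.
  H_2: rank ker ∂_2 − rank ∂_3 = (2 − 2) − 0 = 0, and there is no ∂_3, so H_2 ≅ 0.

As a check, the Euler characteristic is 10 − 13 + 2 = -1, which agrees with 1 − 2 + 0 = -1.

H_0 = Z,  H_1 = Z^2,  H_2 = 0.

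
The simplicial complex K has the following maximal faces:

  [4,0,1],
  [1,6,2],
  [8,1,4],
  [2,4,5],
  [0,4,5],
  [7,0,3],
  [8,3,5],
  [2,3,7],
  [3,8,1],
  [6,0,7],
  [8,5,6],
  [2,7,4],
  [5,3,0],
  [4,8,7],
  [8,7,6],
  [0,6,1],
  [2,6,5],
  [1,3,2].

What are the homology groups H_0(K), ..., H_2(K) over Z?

H_0 = Z,  H_1 = Z^2,  H_2 = Z.

Order the vertices as 0 < 1 < 2 < 3 < 4 < 5 < 6 < 7 < 8. Listing each simplex with vertices in this order, K has dimension 2 with simplices:

  0-simplices (9): [0], [1], [2], [3], [4], [5], [6], [7], [8]
  1-simplices (27): (27 of them)
  2-simplices (18): [0,1,4], [0,1,6], [0,3,5], [0,3,7], [0,4,5], [0,6,7], [1,2,3], [1,2,6], [1,3,8], [1,4,8], [2,3,7], [2,4,5], [2,4,7], [2,5,6], [3,5,8], [4,7,8], [5,6,8], [6,7,8]

Hence C_0 ≅ Z^9, C_1 ≅ Z^27, C_2 ≅ Z^18.

The boundary map ∂_1: C_1 → C_0 maps an edge to its endpoints' difference, ∂[p,q] = q − p. For instance
  ∂[1,6] = [6] − [1].
The 9×27 boundary matrix has rank 8 and Smith normal form diag(1,1,1,1,1,1,1,1).

∂_2: C_2 → C_1 acts by ∂[p,q,r] = [q,r] − [p,r] + [p,q]. For instance
  ∂[1,2,3] = [2,3] − [1,3] + [1,2],
  ∂[2,3,7] = [3,7] − [2,7] + [2,3].
This gives a 27×18 integer matrix of rank 17; reducing to Smith normal form yields diagonal entries (1,1,1,1,1,1,1,1,1,1,1,1,1,1,1,1,1).

Computing H_k = (kernel of ∂_k) / (image of ∂_{k+1}):

  H_0: rank C_0 − rank ∂_1 = 9 − 8 = 1, and the invariant factors of ∂_1 are all 1, so H_0 = Z.
  H_1: rank ker ∂_1 − rank ∂_2 = (27 − 8) − 17 = 2, and the invariant factors of ∂_2 are all 1, so H_1 = Z^2.
  H_2: rank ker ∂_2 − rank ∂_3 = (18 − 17) − 0 = 1, and there is no ∂_3, so H_2 = Z.

As a check, the Euler characteristic is 9 − 27 + 18 = 0, which agrees with 1 − 2 + 1 = 0.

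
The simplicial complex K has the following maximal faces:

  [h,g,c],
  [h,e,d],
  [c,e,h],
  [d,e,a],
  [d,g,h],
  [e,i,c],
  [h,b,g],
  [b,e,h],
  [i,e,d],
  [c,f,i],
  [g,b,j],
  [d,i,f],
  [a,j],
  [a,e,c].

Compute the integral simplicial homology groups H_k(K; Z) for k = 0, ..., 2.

We work with the vertex ordering a < b < c < d < e < f < g < h < i < j. The simplices of K, each written with vertices in increasing order, are:

  0-simplices (10): a, b, c, d, e, f, g, h, i, j
  1-simplices (23): ac, ad, ae, aj, be, bg, bh, bj, ce, cf, cg, ch, ci, de, df, dg, dh, di, eh, ei, fi, gh, gj
  2-simplices (13): ace, ade, beh, bgh, bgj, ceh, cei, cfi, cgh, deh, dei, dfi, dgh

Hence C_0 ≅ Z^10, C_1 ≅ Z^23, C_2 ≅ Z^13.

∂_1: C_1 → C_0 maps an edge to its endpoints' difference, ∂[p,q] = q − p.
This gives a 10×23 integer matrix of rank 9; reducing to Smith normal form yields diagonal entries (1,1,1,1,1,1,1,1,1).

∂_2: C_2 → C_1 sends each 2-simplex [p,q,r] to [q,r] − [p,r] + [p,q]. For instance
  ∂beh = eh − bh + be,
  ∂cei = ei − ci + ce.
This gives a 23×13 integer matrix of rank 13; reducing to Smith normal form yields diagonal entries (1,1,1,1,1,1,1,1,1,1,1,1,1).

From H_k ≅ ker(∂_k) / im(∂_{k+1}) we obtain:

  H_0: rank C_0 − rank ∂_1 = 10 − 9 = 1, and the invariant factors of ∂_1 are all 1, so H_0 = Z.
  H_1: rank ker ∂_1 − rank ∂_2 = (23 − 9) − 13 = 1, and the invariant factors of ∂_2 are all 1, so H_1 = Z.
  H_2: rank ker ∂_2 − rank ∂_3 = (13 − 13) − 0 = 0, and there is no ∂_3, so H_2 = 0.

H_0 ≅ Z,  H_1 ≅ Z,  H_2 = 0.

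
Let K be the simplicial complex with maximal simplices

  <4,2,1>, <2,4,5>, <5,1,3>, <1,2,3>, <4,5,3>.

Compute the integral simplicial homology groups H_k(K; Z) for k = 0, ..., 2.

H_0 = Z,  H_1 = Z,  H_2 = 0.

We work with the vertex ordering 1 < 2 < 3 < 4 < 5. The simplices of K, each written with vertices in increasing order, are:

  0-simplices (5): [1], [2], [3], [4], [5]
  1-simplices (10): [1,2], [1,3], [1,4], [1,5], [2,3], [2,4], [2,5], [3,4], [3,5], [4,5]
  2-simplices (5): [1,2,3], [1,2,4], [1,3,5], [2,4,5], [3,4,5]

giving chain groups C_0 ≅ Z^5, C_1 ≅ Z^10, C_2 ≅ Z^5.

Boundary ∂_1: C_1 → C_0 maps an edge to its endpoints' difference, ∂[p,q] = q − p. For instance
  ∂[3,4] = [4] − [3].
This gives a 5×10 integer matrix of rank 4; reducing to Smith normal form yields diagonal entries (1,1,1,1).

∂_2: C_2 → C_1 acts by ∂[p,q,r] = [q,r] − [p,r] + [p,q]. For instance
  ∂[1,2,3] = [2,3] − [1,3] + [1,2],
  ∂[3,4,5] = [4,5] − [3,5] + [3,4].
This gives a 10×5 integer matrix of rank 5; reducing to Smith normal form yields diagonal entries (1,1,1,1,1).

From H_k ≅ ker(∂_k) / im(∂_{k+1}) we obtain:

  H_0: rank C_0 − rank ∂_1 = 5 − 4 = 1, and the invariant factors of ∂_1 are all 1, so H_0 ≅ Z.
  H_1: rank ker ∂_1 − rank ∂_2 = (10 − 4) − 5 = 1, and the invariant factors of ∂_2 are all 1, so H_1 ≅ Z.
  H_2: rank ker ∂_2 − rank ∂_3 = (5 − 5) − 0 = 0, and there is no ∂_3, so H_2 ≅ 0.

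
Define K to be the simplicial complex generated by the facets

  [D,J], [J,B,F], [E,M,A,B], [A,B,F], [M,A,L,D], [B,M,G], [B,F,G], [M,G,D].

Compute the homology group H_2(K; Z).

We work with the vertex ordering A < B < D < E < F < G < J < L < M. The simplices of K, each written with vertices in increasing order, are:

  0-simplices (9): A, B, D, E, F, G, J, L, M
  1-simplices (20): AB, AD, AE, AF, AL, AM, BE, BF, BG, BJ, BM, DG, DJ, DL, DM, EM, FG, FJ, GM, LM
  2-simplices (13): ABE, ABF, ABM, ADL, ADM, AEM, ALM, BEM, BFG, BFJ, BGM, DGM, DLM
  3-simplices (2): ABEM, ADLM

so the chain groups are C_0 ≅ Z^9, C_1 ≅ Z^20, C_2 ≅ Z^13, C_3 ≅ Z^2.

The boundary map ∂_1: C_1 → C_0 sends each edge [p,q] (with p < q) to q − p. For instance
  ∂BJ = J − B.
The resulting 9×20 matrix has rank 8, and its Smith normal form has invariant factors (1,1,1,1,1,1,1,1).

∂_2: C_2 → C_1 sends each 2-simplex [p,q,r] to [q,r] − [p,r] + [p,q]. For instance
  ∂BGM = GM − BM + BG,
  ∂ALM = LM − AM + AL.
This gives a 20×13 integer matrix of rank 11; reducing to Smith normal form yields diagonal entries (1,1,1,1,1,1,1,1,1,1,1).

Boundary ∂_3: C_3 → C_2 sends each 3-simplex σ to the alternating sum Σ_i (−1)^i (σ with its i-th vertex removed). For instance
  ∂ABEM = BEM − AEM + ABM − ABE,
  ∂ADLM = DLM − ALM + ADM − ADL.
As a 13×2 matrix over Z this has rank 2, with invariant factors (1,1).

Computing H_k = (kernel of ∂_k) / (image of ∂_{k+1}):

  H_2: rank ker ∂_2 − rank ∂_3 = (13 − 11) − 2 = 0, and the invariant factors of ∂_3 are all 1, so H_2 ≅ 0.

H_2 ≅ 0.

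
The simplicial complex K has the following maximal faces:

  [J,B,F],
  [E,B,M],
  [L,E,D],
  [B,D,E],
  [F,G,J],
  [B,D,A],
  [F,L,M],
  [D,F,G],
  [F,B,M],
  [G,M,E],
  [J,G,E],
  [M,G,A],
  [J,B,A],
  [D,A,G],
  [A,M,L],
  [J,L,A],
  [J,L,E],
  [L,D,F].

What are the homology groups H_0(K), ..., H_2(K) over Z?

H_0 = Z,  H_1 = Z^2,  H_2 = Z.

We work with the vertex ordering A < B < D < E < F < G < J < L < M. The simplices of K, each written with vertices in increasing order, are:

  0-simplices (9): A, B, D, E, F, G, J, L, M
  1-simplices (27): AB, AD, AG, AJ, AL, AM, BD, BE, BF, BJ, BM, DE, DF, DG, DL, EG, EJ, EL, EM, FG, FJ, FL, FM, GJ, GM, JL, LM
  2-simplices (18): ABD, ABJ, ADG, AGM, AJL, ALM, BDE, BEM, BFJ, BFM, DEL, DFG, DFL, EGJ, EGM, EJL, FGJ, FLM

giving chain groups C_0 ≅ Z^9, C_1 ≅ Z^27, C_2 ≅ Z^18.

∂_1: C_1 → C_0 maps an edge to its endpoints' difference, ∂[p,q] = q − p.
This gives a 9×27 integer matrix of rank 8; reducing to Smith normal form yields diagonal entries (1,1,1,1,1,1,1,1).

The boundary map ∂_2: C_2 → C_1 acts by ∂[p,q,r] = [q,r] − [p,r] + [p,q]. For instance
  ∂DEL = EL − DL + DE,
  ∂ABD = BD − AD + AB.
This gives a 27×18 integer matrix of rank 17; reducing to Smith normal form yields diagonal entries (1,1,1,1,1,1,1,1,1,1,1,1,1,1,1,1,1).

Now H_k = ker ∂_k / im ∂_{k+1}, so:

  H_0: rank C_0 − rank ∂_1 = 9 − 8 = 1, and the invariant factors of ∂_1 are all 1, so H_0 ≅ Z.
  H_1: rank ker ∂_1 − rank ∂_2 = (27 − 8) − 17 = 2, and the invariant factors of ∂_2 are all 1, so H_1 ≅ Z^2.
  H_2: rank ker ∂_2 − rank ∂_3 = (18 − 17) − 0 = 1, and there is no ∂_3, so H_2 ≅ Z.

As a check, the Euler characteristic is 9 − 27 + 18 = 0, which agrees with 1 − 2 + 1 = 0.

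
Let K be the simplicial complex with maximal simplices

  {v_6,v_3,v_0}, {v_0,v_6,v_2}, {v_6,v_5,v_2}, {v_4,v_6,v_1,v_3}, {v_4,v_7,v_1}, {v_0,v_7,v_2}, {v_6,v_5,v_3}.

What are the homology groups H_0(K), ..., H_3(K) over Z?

H_0 = Z,  H_1 = Z,  H_2 = 0,  H_3 = 0.

K has 8 vertices, 17 edges, 10 triangles, 1 3-simplex.
rank ∂_0 = 0, rank ∂_1 = 7 ⇒ b_0 = 8 − 0 − 7 = 1; all invariant factors of ∂_1 are 1 so no torsion. So H_0 = Z.
rank ∂_1 = 7, rank ∂_2 = 9 ⇒ b_1 = 17 − 7 − 9 = 1; all invariant factors of ∂_2 are 1 so no torsion. So H_1 = Z.
rank ∂_2 = 9, rank ∂_3 = 1 ⇒ b_2 = 10 − 9 − 1 = 0; all invariant factors of ∂_3 are 1 so no torsion. So H_2 = 0.
rank ∂_3 = 1, rank ∂_4 = 0 ⇒ b_3 = 1 − 1 − 0 = 0. So H_3 = 0.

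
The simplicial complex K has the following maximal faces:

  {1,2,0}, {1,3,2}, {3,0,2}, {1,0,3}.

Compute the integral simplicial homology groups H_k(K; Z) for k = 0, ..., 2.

H_0 = Z,  H_1 = 0,  H_2 = Z.

We work with the vertex ordering 0 < 1 < 2 < 3. The simplices of K, each written with vertices in increasing order, are:

  0-simplices (4): [0], [1], [2], [3]
  1-simplices (6): [0,1], [0,2], [0,3], [1,2], [1,3], [2,3]
  2-simplices (4): [0,1,2], [0,1,3], [0,2,3], [1,2,3]

giving chain groups C_0 ≅ Z^4, C_1 ≅ Z^6, C_2 ≅ Z^4.

∂_1: C_1 → C_0 is given by ∂[p,q] = [q] − [p].
The resulting 4×6 matrix has rank 3, and its Smith normal form has invariant factors (1,1,1).

∂_2: C_2 → C_1 acts by ∂[p,q,r] = [q,r] − [p,r] + [p,q]. For instance
  ∂[0,2,3] = [2,3] − [0,3] + [0,2],
  ∂[1,2,3] = [2,3] − [1,3] + [1,2].
This gives a 6×4 integer matrix of rank 3; reducing to Smith normal form yields diagonal entries (1,1,1).

Now H_k = ker ∂_k / im ∂_{k+1}, so:

  H_0: rank C_0 − rank ∂_1 = 4 − 3 = 1, and the invariant factors of ∂_1 are all 1, so H_0 = Z.
  H_1: rank ker ∂_1 − rank ∂_2 = (6 − 3) − 3 = 0, and the invariant factors of ∂_2 are all 1, so H_1 = 0.
  H_2: rank ker ∂_2 − rank ∂_3 = (4 − 3) − 0 = 1, and there is no ∂_3, so H_2 = Z.

(K is a triangulation of the 2-sphere S^2.)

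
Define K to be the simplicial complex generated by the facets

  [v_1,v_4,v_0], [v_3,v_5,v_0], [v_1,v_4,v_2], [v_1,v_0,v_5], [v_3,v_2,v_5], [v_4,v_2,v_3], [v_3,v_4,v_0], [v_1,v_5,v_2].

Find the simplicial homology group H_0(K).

Take the total order v_0 < v_1 < v_2 < v_3 < v_4 < v_5 on the vertex set. Then K (dimension 2) consists of the simplices:

  0-simplices (6): [v_0], [v_1], [v_2], [v_3], [v_4], [v_5]
  1-simplices (12): [v_0,v_1], [v_0,v_3], [v_0,v_4], [v_0,v_5], [v_1,v_2], [v_1,v_4], [v_1,v_5], [v_2,v_3], [v_2,v_4], [v_2,v_5], [v_3,v_4], [v_3,v_5]
  2-simplices (8): [v_0,v_1,v_4], [v_0,v_1,v_5], [v_0,v_3,v_4], [v_0,v_3,v_5], [v_1,v_2,v_4], [v_1,v_2,v_5], [v_2,v_3,v_4], [v_2,v_3,v_5]

Hence C_0 ≅ Z^6, C_1 ≅ Z^12, C_2 ≅ Z^8.

Boundary ∂_1: C_1 → C_0 is given by ∂[p,q] = [q] − [p].
This gives a 6×12 integer matrix of rank 5; reducing to Smith normal form yields diagonal entries (1,1,1,1,1).

Boundary ∂_2: C_2 → C_1 maps a triangle to the signed sum of its edges. For instance
  ∂[v_1,v_2,v_5] = [v_2,v_5] − [v_1,v_5] + [v_1,v_2],
  ∂[v_0,v_1,v_4] = [v_1,v_4] − [v_0,v_4] + [v_0,v_1].
This gives a 12×8 integer matrix of rank 7; reducing to Smith normal form yields diagonal entries (1,1,1,1,1,1,1).

Reading off H_k = ker ∂_k / im ∂_{k+1}:

  H_0: rank C_0 − rank ∂_1 = 6 − 5 = 1, and the invariant factors of ∂_1 are all 1, so H_0 = Z.

H_0 = Z.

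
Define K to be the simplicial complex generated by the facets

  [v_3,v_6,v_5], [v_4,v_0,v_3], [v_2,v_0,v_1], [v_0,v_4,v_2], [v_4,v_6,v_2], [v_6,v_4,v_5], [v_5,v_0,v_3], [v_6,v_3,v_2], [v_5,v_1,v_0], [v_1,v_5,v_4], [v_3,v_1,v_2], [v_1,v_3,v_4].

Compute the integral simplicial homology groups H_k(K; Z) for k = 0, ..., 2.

H_0 = Z,  H_1 = Z/2Z,  H_2 = 0.

We work with the vertex ordering v_0 < v_1 < v_2 < v_3 < v_4 < v_5 < v_6. The simplices of K, each written with vertices in increasing order, are:

  0-simplices (7): [v_0], [v_1], [v_2], [v_3], [v_4], [v_5], [v_6]
  1-simplices (18): (18 of them)
  2-simplices (12): (12 of them)

so the chain groups are C_0 ≅ Z^7, C_1 ≅ Z^18, C_2 ≅ Z^12.

Boundary ∂_1: C_1 → C_0 maps an edge to its endpoints' difference, ∂[p,q] = q − p. For instance
  ∂[v_2,v_3] = [v_3] − [v_2].
The 7×18 boundary matrix has rank 6 and Smith normal form diag(1,1,1,1,1,1).

∂_2: C_2 → C_1 maps a triangle to the signed sum of its edges. For instance
  ∂[v_0,v_1,v_2] = [v_1,v_2] − [v_0,v_2] + [v_0,v_1],
  ∂[v_0,v_3,v_5] = [v_3,v_5] − [v_0,v_5] + [v_0,v_3].
The 18×12 boundary matrix has rank 12 and Smith normal form diag(1,1,1,1,1,1,1,1,1,1,1,2).

From H_k ≅ ker(∂_k) / im(∂_{k+1}) we obtain:

  H_0: rank C_0 − rank ∂_1 = 7 − 6 = 1, and the invariant factors of ∂_1 are all 1, so H_0 ≅ Z.
  H_1: rank ker ∂_1 − rank ∂_2 = (18 − 6) − 12 = 0, and ∂_2 has invariant factor 2 > 1, so H_1 ≅ Z/2Z.
  H_2: rank ker ∂_2 − rank ∂_3 = (12 − 12) − 0 = 0, and there is no ∂_3, so H_2 ≅ 0.

As a check, the Euler characteristic is 7 − 18 + 12 = 1, which agrees with 1 − 0 + 0 = 1.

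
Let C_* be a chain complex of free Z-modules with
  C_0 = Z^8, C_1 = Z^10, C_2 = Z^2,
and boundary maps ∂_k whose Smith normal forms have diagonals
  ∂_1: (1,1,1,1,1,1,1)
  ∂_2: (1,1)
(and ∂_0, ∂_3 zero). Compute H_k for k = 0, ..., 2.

H_0 ≅ Z,  H_1 ≅ Z,  H_2 = 0.

H_0: b_0 = 8 − 0 − 7 = 1; torsion from ∂_1 factors > 1: none. So H_0 ≅ Z.
H_1: b_1 = 10 − 7 − 2 = 1; torsion from ∂_2 factors > 1: none. So H_1 ≅ Z.
H_2: b_2 = 2 − 2 − 0 = 0; torsion from ∂_3 factors > 1: none. So H_2 ≅ 0.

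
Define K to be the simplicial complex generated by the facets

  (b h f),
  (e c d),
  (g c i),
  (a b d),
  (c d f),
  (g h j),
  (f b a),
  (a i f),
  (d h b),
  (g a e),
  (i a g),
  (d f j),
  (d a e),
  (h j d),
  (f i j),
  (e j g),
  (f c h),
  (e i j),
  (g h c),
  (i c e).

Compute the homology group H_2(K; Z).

Take the total order a < b < c < d < e < f < g < h < i < j on the vertex set. Then K (dimension 2) consists of the simplices:

  0-simplices (10): a, b, c, d, e, f, g, h, i, j
  1-simplices (30): ab, ad, ae, af, ag, ai, bd, bf, bh, cd, ce, cf, cg, ch, ci, de, df, dh, dj, eg, ei, ej, fh, fi, fj, gh, gi, gj, hj, ij
  2-simplices (20): abd, abf, ade, aeg, afi, agi, bdh, bfh, cde, cdf, cei, cfh, cgh, cgi, dfj, dhj, egj, eij, fij, ghj

giving chain groups C_0 ≅ Z^10, C_1 ≅ Z^30, C_2 ≅ Z^20.

The boundary map ∂_1: C_1 → C_0 is given by ∂[p,q] = [q] − [p]. For instance
  ∂ij = j − i.
This gives a 10×30 integer matrix of rank 9; reducing to Smith normal form yields diagonal entries (1,1,1,1,1,1,1,1,1).

The boundary map ∂_2: C_2 → C_1 maps a triangle to the signed sum of its edges. For instance
  ∂bdh = dh − bh + bd,
  ∂cde = de − ce + cd.
As a 30×20 matrix over Z this has rank 20, with invariant factors (1,1,1,1,1,1,1,1,1,1,1,1,1,1,1,1,1,1,1,2).

Now H_k = ker ∂_k / im ∂_{k+1}, so:

  H_2: rank ker ∂_2 − rank ∂_3 = (20 − 20) − 0 = 0, and there is no ∂_3, so H_2 ≅ 0.

H_2 = 0.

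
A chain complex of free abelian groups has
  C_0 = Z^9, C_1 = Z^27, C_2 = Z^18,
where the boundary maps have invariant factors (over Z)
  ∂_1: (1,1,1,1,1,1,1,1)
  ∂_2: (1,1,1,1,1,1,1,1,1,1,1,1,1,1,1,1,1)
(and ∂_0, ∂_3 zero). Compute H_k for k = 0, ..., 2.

H_0 = Z,  H_1 = Z^2,  H_2 = Z.

H_0: b_0 = 9 − 0 − 8 = 1; torsion from ∂_1 factors > 1: none. So H_0 = Z.
H_1: b_1 = 27 − 8 − 17 = 2; torsion from ∂_2 factors > 1: none. So H_1 = Z^2.
H_2: b_2 = 18 − 17 − 0 = 1; torsion from ∂_3 factors > 1: none. So H_2 = Z.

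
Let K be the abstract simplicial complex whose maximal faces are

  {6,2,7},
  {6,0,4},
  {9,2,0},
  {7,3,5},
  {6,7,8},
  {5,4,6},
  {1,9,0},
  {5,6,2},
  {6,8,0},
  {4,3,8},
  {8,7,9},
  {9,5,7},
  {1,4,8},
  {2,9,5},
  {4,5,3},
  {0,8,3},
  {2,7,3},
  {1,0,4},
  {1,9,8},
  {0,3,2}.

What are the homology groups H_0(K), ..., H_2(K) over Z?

H_0 ≅ Z,  H_1 ≅ Z ⊕ Z/2Z,  H_2 = 0.

We work with the vertex ordering 0 < 1 < 2 < 3 < 4 < 5 < 6 < 7 < 8 < 9. The simplices of K, each written with vertices in increasing order, are:

  0-simplices (10): [0], [1], [2], [3], [4], [5], [6], [7], [8], [9]
  1-simplices (30): (30 of them)
  2-simplices (20): (20 of them)

so the chain groups are C_0 ≅ Z^10, C_1 ≅ Z^30, C_2 ≅ Z^20.

The boundary map ∂_1: C_1 → C_0 sends each edge [p,q] (with p < q) to q − p.
This gives a 10×30 integer matrix of rank 9; reducing to Smith normal form yields diagonal entries (1,1,1,1,1,1,1,1,1).

∂_2: C_2 → C_1 maps a triangle to the signed sum of its edges. For instance
  ∂[0,1,9] = [1,9] − [0,9] + [0,1],
  ∂[0,1,4] = [1,4] − [0,4] + [0,1].
The resulting 30×20 matrix has rank 20, and its Smith normal form has invariant factors (1,1,1,1,1,1,1,1,1,1,1,1,1,1,1,1,1,1,1,2).

Now H_k = ker ∂_k / im ∂_{k+1}, so:

  H_0: rank C_0 − rank ∂_1 = 10 − 9 = 1, and the invariant factors of ∂_1 are all 1, so H_0 = Z.
  H_1: rank ker ∂_1 − rank ∂_2 = (30 − 9) − 20 = 1, and ∂_2 has invariant factor 2 > 1, so H_1 = Z ⊕ Z/2Z.
  H_2: rank ker ∂_2 − rank ∂_3 = (20 − 20) − 0 = 0, and there is no ∂_3, so H_2 = 0.

As a check, the Euler characteristic is 10 − 30 + 20 = 0, which agrees with 1 − 1 + 0 = 0.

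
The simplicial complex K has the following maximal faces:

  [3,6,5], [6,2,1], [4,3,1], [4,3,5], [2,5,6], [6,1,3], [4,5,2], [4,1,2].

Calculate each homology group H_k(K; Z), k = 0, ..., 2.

H_0 ≅ Z,  H_1 = 0,  H_2 ≅ Z.

Fix the vertex order 1 < 2 < 3 < 4 < 5 < 6 and write every simplex with vertices in increasing order. Then dim K = 2 and the simplices of K are:

  0-simplices (6): [1], [2], [3], [4], [5], [6]
  1-simplices (12): [1,2], [1,3], [1,4], [1,6], [2,4], [2,5], [2,6], [3,4], [3,5], [3,6], [4,5], [5,6]
  2-simplices (8): [1,2,4], [1,2,6], [1,3,4], [1,3,6], [2,4,5], [2,5,6], [3,4,5], [3,5,6]

so the chain groups are C_0 ≅ Z^6, C_1 ≅ Z^12, C_2 ≅ Z^8.

The boundary map ∂_1: C_1 → C_0 sends each edge [p,q] (with p < q) to q − p. For instance
  ∂[2,5] = [5] − [2].
This gives a 6×12 integer matrix of rank 5; reducing to Smith normal form yields diagonal entries (1,1,1,1,1).

∂_2: C_2 → C_1 acts by ∂[p,q,r] = [q,r] − [p,r] + [p,q]. For instance
  ∂[2,4,5] = [4,5] − [2,5] + [2,4],
  ∂[1,2,6] = [2,6] − [1,6] + [1,2].
This gives a 12×8 integer matrix of rank 7; reducing to Smith normal form yields diagonal entries (1,1,1,1,1,1,1).

Computing H_k = (kernel of ∂_k) / (image of ∂_{k+1}):

  H_0: rank C_0 − rank ∂_1 = 6 − 5 = 1, and the invariant factors of ∂_1 are all 1, so H_0 ≅ Z.
  H_1: rank ker ∂_1 − rank ∂_2 = (12 − 5) − 7 = 0, and the invariant factors of ∂_2 are all 1, so H_1 ≅ 0.
  H_2: rank ker ∂_2 − rank ∂_3 = (8 − 7) − 0 = 1, and there is no ∂_3, so H_2 ≅ Z.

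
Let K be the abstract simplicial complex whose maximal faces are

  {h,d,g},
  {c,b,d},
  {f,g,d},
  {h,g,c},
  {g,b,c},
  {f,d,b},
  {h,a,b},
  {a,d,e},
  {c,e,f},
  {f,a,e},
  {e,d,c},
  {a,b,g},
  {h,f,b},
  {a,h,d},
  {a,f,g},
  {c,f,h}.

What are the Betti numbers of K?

b_0 = 1, b_1 = 2, b_2 = 1.

Take the total order a < b < c < d < e < f < g < h on the vertex set. Then K (dimension 2) consists of the simplices:

  0-simplices (8): a, b, c, d, e, f, g, h
  1-simplices (24): ab, ad, ae, af, ag, ah, bc, bd, bf, bg, bh, cd, ce, cf, cg, ch, de, df, dg, dh, ef, fg, fh, gh
  2-simplices (16): abg, abh, ade, adh, aef, afg, bcd, bcg, bdf, bfh, cde, cef, cfh, cgh, dfg, dgh

Hence C_0 ≅ Z^8, C_1 ≅ Z^24, C_2 ≅ Z^16.

∂_1: C_1 → C_0 is given by ∂[p,q] = [q] − [p].
This gives a 8×24 integer matrix of rank 7; reducing to Smith normal form yields diagonal entries (1,1,1,1,1,1,1).

Boundary ∂_2: C_2 → C_1 acts by ∂[p,q,r] = [q,r] − [p,r] + [p,q]. For instance
  ∂bcd = cd − bd + bc,
  ∂ade = de − ae + ad.
This gives a 24×16 integer matrix of rank 15; reducing to Smith normal form yields diagonal entries (1,1,1,1,1,1,1,1,1,1,1,1,1,1,1).

Now H_k = ker ∂_k / im ∂_{k+1}, so:

  H_0: rank C_0 − rank ∂_1 = 8 − 7 = 1, and the invariant factors of ∂_1 are all 1, so H_0 = Z.
  H_1: rank ker ∂_1 − rank ∂_2 = (24 − 7) − 15 = 2, and the invariant factors of ∂_2 are all 1, so H_1 = Z^2.
  H_2: rank ker ∂_2 − rank ∂_3 = (16 − 15) − 0 = 1, and there is no ∂_3, so H_2 = Z.

As a check, the Euler characteristic is 8 − 24 + 16 = 0, which agrees with 1 − 2 + 1 = 0.

Hence the Betti numbers are b_0 = 1, b_1 = 2, b_2 = 1.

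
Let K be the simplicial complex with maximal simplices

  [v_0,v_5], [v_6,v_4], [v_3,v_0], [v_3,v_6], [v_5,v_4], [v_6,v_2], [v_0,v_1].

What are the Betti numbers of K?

b_0 = 1, b_1 = 1.

We work with the vertex ordering v_0 < v_1 < v_2 < v_3 < v_4 < v_5 < v_6. The simplices of K, each written with vertices in increasing order, are:

  0-simplices (7): [v_0], [v_1], [v_2], [v_3], [v_4], [v_5], [v_6]
  1-simplices (7): [v_0,v_1], [v_0,v_3], [v_0,v_5], [v_2,v_6], [v_3,v_6], [v_4,v_5], [v_4,v_6]

Hence C_0 ≅ Z^7, C_1 ≅ Z^7.

The boundary map ∂_1: C_1 → C_0 maps an edge to its endpoints' difference, ∂[p,q] = q − p.
The resulting 7×7 matrix has rank 6, and its Smith normal form has invariant factors (1,1,1,1,1,1).

Now H_k = ker ∂_k / im ∂_{k+1}, so:

  H_0: rank C_0 − rank ∂_1 = 7 − 6 = 1, and the invariant factors of ∂_1 are all 1, so H_0 = Z.
  H_1: rank ker ∂_1 − rank ∂_2 = (7 − 6) − 0 = 1, and there is no ∂_2, so H_1 = Z.

Hence the Betti numbers are b_0 = 1, b_1 = 1.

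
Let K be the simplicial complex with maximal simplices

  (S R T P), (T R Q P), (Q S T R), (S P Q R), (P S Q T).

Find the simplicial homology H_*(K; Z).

H_0 = Z,  H_1 = 0,  H_2 = 0,  H_3 = Z.

Fix the vertex order P < Q < R < S < T and write every simplex with vertices in increasing order. Then dim K = 3 and the simplices of K are:

  0-simplices (5): P, Q, R, S, T
  1-simplices (10): PQ, PR, PS, PT, QR, QS, QT, RS, RT, ST
  2-simplices (10): PQR, PQS, PQT, PRS, PRT, PST, QRS, QRT, QST, RST
  3-simplices (5): PQRS, PQRT, PQST, PRST, QRST

so the chain groups are C_0 ≅ Z^5, C_1 ≅ Z^10, C_2 ≅ Z^10, C_3 ≅ Z^5.

The boundary map ∂_1: C_1 → C_0 sends each edge [p,q] (with p < q) to q − p.
This gives a 5×10 integer matrix of rank 4; reducing to Smith normal form yields diagonal entries (1,1,1,1).

∂_2: C_2 → C_1 acts by ∂[p,q,r] = [q,r] − [p,r] + [p,q]. For instance
  ∂PST = ST − PT + PS,
  ∂PRS = RS − PS + PR.
As a 10×10 matrix over Z this has rank 6, with invariant factors (1,1,1,1,1,1).

Boundary ∂_3: C_3 → C_2 sends each 3-simplex σ to the alternating sum Σ_i (−1)^i (σ with its i-th vertex removed). For instance
  ∂PRST = RST − PST + PRT − PRS,
  ∂PQST = QST − PST + PQT − PQS.
As a 10×5 matrix over Z this has rank 4, with invariant factors (1,1,1,1).

From H_k ≅ ker(∂_k) / im(∂_{k+1}) we obtain:

  H_0: rank C_0 − rank ∂_1 = 5 − 4 = 1, and the invariant factors of ∂_1 are all 1, so H_0 ≅ Z.
  H_1: rank ker ∂_1 − rank ∂_2 = (10 − 4) − 6 = 0, and the invariant factors of ∂_2 are all 1, so H_1 ≅ 0.
  H_2: rank ker ∂_2 − rank ∂_3 = (10 − 6) − 4 = 0, and the invariant factors of ∂_3 are all 1, so H_2 ≅ 0.
  H_3: rank ker ∂_3 − rank ∂_4 = (5 − 4) − 0 = 1, and there is no ∂_4, so H_3 ≅ Z.

(K is a triangulation of the 3-sphere S^3.)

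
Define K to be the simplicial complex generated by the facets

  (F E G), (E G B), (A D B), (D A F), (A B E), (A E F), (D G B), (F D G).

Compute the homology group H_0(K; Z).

H_0 = Z.

Take the total order A < B < D < E < F < G on the vertex set. Then K (dimension 2) consists of the simplices:

  0-simplices (6): A, B, D, E, F, G
  1-simplices (12): AB, AD, AE, AF, BD, BE, BG, DF, DG, EF, EG, FG
  2-simplices (8): ABD, ABE, ADF, AEF, BDG, BEG, DFG, EFG

giving chain groups C_0 ≅ Z^6, C_1 ≅ Z^12, C_2 ≅ Z^8.

The boundary map ∂_1: C_1 → C_0 is given by ∂[p,q] = [q] − [p]. For instance
  ∂EF = F − E.
This gives a 6×12 integer matrix of rank 5; reducing to Smith normal form yields diagonal entries (1,1,1,1,1).

∂_2: C_2 → C_1 acts by ∂[p,q,r] = [q,r] − [p,r] + [p,q]. For instance
  ∂BEG = EG − BG + BE,
  ∂ADF = DF − AF + AD.
The resulting 12×8 matrix has rank 7, and its Smith normal form has invariant factors (1,1,1,1,1,1,1).

Computing H_k = (kernel of ∂_k) / (image of ∂_{k+1}):

  H_0: rank C_0 − rank ∂_1 = 6 − 5 = 1, and the invariant factors of ∂_1 are all 1, so H_0 = Z.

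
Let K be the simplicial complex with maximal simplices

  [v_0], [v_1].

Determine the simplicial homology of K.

Order the vertices as v_0 < v_1. Listing each simplex with vertices in this order, K has dimension 0 with simplices:

  0-simplices (2): [v_0], [v_1]

giving chain groups C_0 ≅ Z^2.

Computing H_k = (kernel of ∂_k) / (image of ∂_{k+1}):

  H_0: rank C_0 − rank ∂_1 = 2 − 0 = 2, and there is no ∂_1, so H_0 = Z^2.

H_0 ≅ Z^2.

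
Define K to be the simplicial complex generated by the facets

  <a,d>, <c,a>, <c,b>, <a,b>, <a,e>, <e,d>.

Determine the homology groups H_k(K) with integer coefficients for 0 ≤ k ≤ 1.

Fix the vertex order a < b < c < d < e and write every simplex with vertices in increasing order. Then dim K = 1 and the simplices of K are:

  0-simplices (5): a, b, c, d, e
  1-simplices (6): ab, ac, ad, ae, bc, de

giving chain groups C_0 ≅ Z^5, C_1 ≅ Z^6.

Boundary ∂_1: C_1 → C_0 is given by ∂[p,q] = [q] − [p]. For instance
  ∂ab = b − a.
This gives a 5×6 integer matrix of rank 4; reducing to Smith normal form yields diagonal entries (1,1,1,1).

Computing H_k = (kernel of ∂_k) / (image of ∂_{k+1}):

  H_0: rank C_0 − rank ∂_1 = 5 − 4 = 1, and the invariant factors of ∂_1 are all 1, so H_0 = Z.
  H_1: rank ker ∂_1 − rank ∂_2 = (6 − 4) − 0 = 2, and there is no ∂_2, so H_1 = Z^2.

(K is a triangulation of a wedge of 2 circles.)

H_0 = Z,  H_1 = Z^2.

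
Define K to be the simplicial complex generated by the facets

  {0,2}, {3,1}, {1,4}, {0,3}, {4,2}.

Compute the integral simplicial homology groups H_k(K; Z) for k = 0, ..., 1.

H_0 = Z,  H_1 = Z.

We work with the vertex ordering 0 < 1 < 2 < 3 < 4. The simplices of K, each written with vertices in increasing order, are:

  0-simplices (5): [0], [1], [2], [3], [4]
  1-simplices (5): [0,2], [0,3], [1,3], [1,4], [2,4]

so the chain groups are C_0 ≅ Z^5, C_1 ≅ Z^5.

∂_1: C_1 → C_0 maps an edge to its endpoints' difference, ∂[p,q] = q − p.
The 5×5 boundary matrix has rank 4 and Smith normal form diag(1,1,1,1).

Reading off H_k = ker ∂_k / im ∂_{k+1}:

  H_0: rank C_0 − rank ∂_1 = 5 − 4 = 1, and the invariant factors of ∂_1 are all 1, so H_0 = Z.
  H_1: rank ker ∂_1 − rank ∂_2 = (5 − 4) − 0 = 1, and there is no ∂_2, so H_1 = Z.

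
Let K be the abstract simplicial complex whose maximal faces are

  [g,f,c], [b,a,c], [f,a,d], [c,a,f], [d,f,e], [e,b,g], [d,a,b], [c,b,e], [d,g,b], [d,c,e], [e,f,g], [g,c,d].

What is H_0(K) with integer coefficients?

Order the vertices as a < b < c < d < e < f < g. Listing each simplex with vertices in this order, K has dimension 2 with simplices:

  0-simplices (7): a, b, c, d, e, f, g
  1-simplices (18): ab, ac, ad, af, bc, bd, be, bg, cd, ce, cf, cg, de, df, dg, ef, eg, fg
  2-simplices (12): abc, abd, acf, adf, bce, bdg, beg, cde, cdg, cfg, def, efg

so the chain groups are C_0 ≅ Z^7, C_1 ≅ Z^18, C_2 ≅ Z^12.

∂_1: C_1 → C_0 is given by ∂[p,q] = [q] − [p].
This gives a 7×18 integer matrix of rank 6; reducing to Smith normal form yields diagonal entries (1,1,1,1,1,1).

Boundary ∂_2: C_2 → C_1 maps a triangle to the signed sum of its edges. For instance
  ∂cdg = dg − cg + cd,
  ∂acf = cf − af + ac.
As a 18×12 matrix over Z this has rank 12, with invariant factors (1,1,1,1,1,1,1,1,1,1,1,2).

Now H_k = ker ∂_k / im ∂_{k+1}, so:

  H_0: rank C_0 − rank ∂_1 = 7 − 6 = 1, and the invariant factors of ∂_1 are all 1, so H_0 ≅ Z.

H_0 ≅ Z.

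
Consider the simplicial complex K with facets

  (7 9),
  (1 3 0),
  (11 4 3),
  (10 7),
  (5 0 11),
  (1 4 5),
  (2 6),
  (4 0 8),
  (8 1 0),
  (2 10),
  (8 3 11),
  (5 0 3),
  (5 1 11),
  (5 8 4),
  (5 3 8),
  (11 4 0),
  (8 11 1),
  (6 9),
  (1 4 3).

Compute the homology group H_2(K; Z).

K has 12 vertices, 26 edges, 14 triangles.
rank ∂_2 = 13, rank ∂_3 = 0 ⇒ b_2 = 14 − 13 − 0 = 1. So H_2 ≅ Z.

H_2 = Z.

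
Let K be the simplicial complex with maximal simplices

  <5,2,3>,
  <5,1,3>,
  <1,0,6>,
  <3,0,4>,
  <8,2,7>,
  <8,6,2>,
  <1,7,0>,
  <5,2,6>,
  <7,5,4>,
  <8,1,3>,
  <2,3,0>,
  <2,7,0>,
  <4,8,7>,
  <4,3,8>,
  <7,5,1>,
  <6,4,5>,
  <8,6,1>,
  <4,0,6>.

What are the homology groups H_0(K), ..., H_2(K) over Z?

Order the vertices as 0 < 1 < 2 < 3 < 4 < 5 < 6 < 7 < 8. Listing each simplex with vertices in this order, K has dimension 2 with simplices:

  0-simplices (9): [0], [1], [2], [3], [4], [5], [6], [7], [8]
  1-simplices (27): (27 of them)
  2-simplices (18): [0,1,6], [0,1,7], [0,2,3], [0,2,7], [0,3,4], [0,4,6], [1,3,5], [1,3,8], [1,5,7], [1,6,8], [2,3,5], [2,5,6], [2,6,8], [2,7,8], [3,4,8], [4,5,6], [4,5,7], [4,7,8]

giving chain groups C_0 ≅ Z^9, C_1 ≅ Z^27, C_2 ≅ Z^18.

Boundary ∂_1: C_1 → C_0 maps an edge to its endpoints' difference, ∂[p,q] = q − p. For instance
  ∂[0,4] = [4] − [0].
The 9×27 boundary matrix has rank 8 and Smith normal form diag(1,1,1,1,1,1,1,1).

Boundary ∂_2: C_2 → C_1 maps a triangle to the signed sum of its edges. For instance
  ∂[4,5,7] = [5,7] − [4,7] + [4,5],
  ∂[0,4,6] = [4,6] − [0,6] + [0,4].
The 27×18 boundary matrix has rank 17 and Smith normal form diag(1,1,1,1,1,1,1,1,1,1,1,1,1,1,1,1,1).

Computing H_k = (kernel of ∂_k) / (image of ∂_{k+1}):

  H_0: rank C_0 − rank ∂_1 = 9 − 8 = 1, and the invariant factors of ∂_1 are all 1, so H_0 = Z.
  H_1: rank ker ∂_1 − rank ∂_2 = (27 − 8) − 17 = 2, and the invariant factors of ∂_2 are all 1, so H_1 = Z^2.
  H_2: rank ker ∂_2 − rank ∂_3 = (18 − 17) − 0 = 1, and there is no ∂_3, so H_2 = Z.

As a check, the Euler characteristic is 9 − 27 + 18 = 0, which agrees with 1 − 2 + 1 = 0.
(K is a triangulation of the torus T^2.)

H_0 = Z,  H_1 = Z^2,  H_2 = Z.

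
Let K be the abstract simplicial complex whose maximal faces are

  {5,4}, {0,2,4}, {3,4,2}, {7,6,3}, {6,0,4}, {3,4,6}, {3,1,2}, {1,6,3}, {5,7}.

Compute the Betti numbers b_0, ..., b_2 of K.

b_0 = 1, b_1 = 1, b_2 = 0.

Take the total order 0 < 1 < 2 < 3 < 4 < 5 < 6 < 7 on the vertex set. Then K (dimension 2) consists of the simplices:

  0-simplices (8): [0], [1], [2], [3], [4], [5], [6], [7]
  1-simplices (15): [0,2], [0,4], [0,6], [1,2], [1,3], [1,6], [2,3], [2,4], [3,4], [3,6], [3,7], [4,5], [4,6], [5,7], [6,7]
  2-simplices (7): [0,2,4], [0,4,6], [1,2,3], [1,3,6], [2,3,4], [3,4,6], [3,6,7]

giving chain groups C_0 ≅ Z^8, C_1 ≅ Z^15, C_2 ≅ Z^7.

Boundary ∂_1: C_1 → C_0 maps an edge to its endpoints' difference, ∂[p,q] = q − p. For instance
  ∂[2,4] = [4] − [2].
The 8×15 boundary matrix has rank 7 and Smith normal form diag(1,1,1,1,1,1,1).

The boundary map ∂_2: C_2 → C_1 acts by ∂[p,q,r] = [q,r] − [p,r] + [p,q]. For instance
  ∂[2,3,4] = [3,4] − [2,4] + [2,3],
  ∂[0,2,4] = [2,4] − [0,4] + [0,2].
This gives a 15×7 integer matrix of rank 7; reducing to Smith normal form yields diagonal entries (1,1,1,1,1,1,1).

From H_k ≅ ker(∂_k) / im(∂_{k+1}) we obtain:

  H_0: rank C_0 − rank ∂_1 = 8 − 7 = 1, and the invariant factors of ∂_1 are all 1, so H_0 ≅ Z.
  H_1: rank ker ∂_1 − rank ∂_2 = (15 − 7) − 7 = 1, and the invariant factors of ∂_2 are all 1, so H_1 ≅ Z.
  H_2: rank ker ∂_2 − rank ∂_3 = (7 − 7) − 0 = 0, and there is no ∂_3, so H_2 ≅ 0.

As a check, the Euler characteristic is 8 − 15 + 7 = 0, which agrees with 1 − 1 + 0 = 0.

Hence the Betti numbers are b_0 = 1, b_1 = 1, b_2 = 0.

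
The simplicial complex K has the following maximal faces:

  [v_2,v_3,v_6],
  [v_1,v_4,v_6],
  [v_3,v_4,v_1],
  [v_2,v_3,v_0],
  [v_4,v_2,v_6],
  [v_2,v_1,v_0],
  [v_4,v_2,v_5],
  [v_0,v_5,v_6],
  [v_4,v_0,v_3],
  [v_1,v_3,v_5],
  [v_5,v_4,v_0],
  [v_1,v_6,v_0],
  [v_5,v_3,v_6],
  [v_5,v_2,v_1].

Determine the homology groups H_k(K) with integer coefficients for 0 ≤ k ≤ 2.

We work with the vertex ordering v_0 < v_1 < v_2 < v_3 < v_4 < v_5 < v_6. The simplices of K, each written with vertices in increasing order, are:

  0-simplices (7): [v_0], [v_1], [v_2], [v_3], [v_4], [v_5], [v_6]
  1-simplices (21): (21 of them)
  2-simplices (14): (14 of them)

giving chain groups C_0 ≅ Z^7, C_1 ≅ Z^21, C_2 ≅ Z^14.

The boundary map ∂_1: C_1 → C_0 sends each edge [p,q] (with p < q) to q − p.
The resulting 7×21 matrix has rank 6, and its Smith normal form has invariant factors (1,1,1,1,1,1).

∂_2: C_2 → C_1 acts by ∂[p,q,r] = [q,r] − [p,r] + [p,q]. For instance
  ∂[v_0,v_5,v_6] = [v_5,v_6] − [v_0,v_6] + [v_0,v_5],
  ∂[v_0,v_4,v_5] = [v_4,v_5] − [v_0,v_5] + [v_0,v_4].
This gives a 21×14 integer matrix of rank 13; reducing to Smith normal form yields diagonal entries (1,1,1,1,1,1,1,1,1,1,1,1,1).

From H_k ≅ ker(∂_k) / im(∂_{k+1}) we obtain:

  H_0: rank C_0 − rank ∂_1 = 7 − 6 = 1, and the invariant factors of ∂_1 are all 1, so H_0 = Z.
  H_1: rank ker ∂_1 − rank ∂_2 = (21 − 6) − 13 = 2, and the invariant factors of ∂_2 are all 1, so H_1 = Z^2.
  H_2: rank ker ∂_2 − rank ∂_3 = (14 − 13) − 0 = 1, and there is no ∂_3, so H_2 = Z.

(K is a triangulation of the torus T^2.)

H_0 = Z,  H_1 = Z^2,  H_2 = Z.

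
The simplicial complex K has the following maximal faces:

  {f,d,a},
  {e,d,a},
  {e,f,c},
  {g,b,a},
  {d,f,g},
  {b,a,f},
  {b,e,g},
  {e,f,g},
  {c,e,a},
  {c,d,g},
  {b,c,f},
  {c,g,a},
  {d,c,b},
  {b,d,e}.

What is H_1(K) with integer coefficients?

Take the total order a < b < c < d < e < f < g on the vertex set. Then K (dimension 2) consists of the simplices:

  0-simplices (7): a, b, c, d, e, f, g
  1-simplices (21): ab, ac, ad, ae, af, ag, bc, bd, be, bf, bg, cd, ce, cf, cg, de, df, dg, ef, eg, fg
  2-simplices (14): abf, abg, ace, acg, ade, adf, bcd, bcf, bde, beg, cdg, cef, dfg, efg

so the chain groups are C_0 ≅ Z^7, C_1 ≅ Z^21, C_2 ≅ Z^14.

Boundary ∂_1: C_1 → C_0 maps an edge to its endpoints' difference, ∂[p,q] = q − p. For instance
  ∂cf = f − c.
The 7×21 boundary matrix has rank 6 and Smith normal form diag(1,1,1,1,1,1).

Boundary ∂_2: C_2 → C_1 acts by ∂[p,q,r] = [q,r] − [p,r] + [p,q]. For instance
  ∂abg = bg − ag + ab,
  ∂beg = eg − bg + be.
The 21×14 boundary matrix has rank 13 and Smith normal form diag(1,1,1,1,1,1,1,1,1,1,1,1,1).

Computing H_k = (kernel of ∂_k) / (image of ∂_{k+1}):

  H_1: rank ker ∂_1 − rank ∂_2 = (21 − 6) − 13 = 2, and the invariant factors of ∂_2 are all 1, so H_1 ≅ Z^2.

(K is a triangulation of the torus T^2.)

H_1 = Z^2.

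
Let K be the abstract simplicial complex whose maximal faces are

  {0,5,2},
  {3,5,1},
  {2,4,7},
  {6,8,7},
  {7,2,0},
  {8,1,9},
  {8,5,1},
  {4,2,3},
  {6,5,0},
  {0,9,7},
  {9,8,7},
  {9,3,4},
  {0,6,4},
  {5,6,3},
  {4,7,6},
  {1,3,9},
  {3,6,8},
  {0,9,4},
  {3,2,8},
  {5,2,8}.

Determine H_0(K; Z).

Fix the vertex order 0 < 1 < 2 < 3 < 4 < 5 < 6 < 7 < 8 < 9 and write every simplex with vertices in increasing order. Then dim K = 2 and the simplices of K are:

  0-simplices (10): [0], [1], [2], [3], [4], [5], [6], [7], [8], [9]
  1-simplices (30): (30 of them)
  2-simplices (20): (20 of them)

giving chain groups C_0 ≅ Z^10, C_1 ≅ Z^30, C_2 ≅ Z^20.

The boundary map ∂_1: C_1 → C_0 sends each edge [p,q] (with p < q) to q − p.
This gives a 10×30 integer matrix of rank 9; reducing to Smith normal form yields diagonal entries (1,1,1,1,1,1,1,1,1).

∂_2: C_2 → C_1 acts by ∂[p,q,r] = [q,r] − [p,r] + [p,q]. For instance
  ∂[7,8,9] = [8,9] − [7,9] + [7,8],
  ∂[1,5,8] = [5,8] − [1,8] + [1,5].
As a 30×20 matrix over Z this has rank 20, with invariant factors (1,1,1,1,1,1,1,1,1,1,1,1,1,1,1,1,1,1,1,2).

Now H_k = ker ∂_k / im ∂_{k+1}, so:

  H_0: rank C_0 − rank ∂_1 = 10 − 9 = 1, and the invariant factors of ∂_1 are all 1, so H_0 ≅ Z.

(K is a triangulation of the Klein bottle.)

H_0 = Z.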